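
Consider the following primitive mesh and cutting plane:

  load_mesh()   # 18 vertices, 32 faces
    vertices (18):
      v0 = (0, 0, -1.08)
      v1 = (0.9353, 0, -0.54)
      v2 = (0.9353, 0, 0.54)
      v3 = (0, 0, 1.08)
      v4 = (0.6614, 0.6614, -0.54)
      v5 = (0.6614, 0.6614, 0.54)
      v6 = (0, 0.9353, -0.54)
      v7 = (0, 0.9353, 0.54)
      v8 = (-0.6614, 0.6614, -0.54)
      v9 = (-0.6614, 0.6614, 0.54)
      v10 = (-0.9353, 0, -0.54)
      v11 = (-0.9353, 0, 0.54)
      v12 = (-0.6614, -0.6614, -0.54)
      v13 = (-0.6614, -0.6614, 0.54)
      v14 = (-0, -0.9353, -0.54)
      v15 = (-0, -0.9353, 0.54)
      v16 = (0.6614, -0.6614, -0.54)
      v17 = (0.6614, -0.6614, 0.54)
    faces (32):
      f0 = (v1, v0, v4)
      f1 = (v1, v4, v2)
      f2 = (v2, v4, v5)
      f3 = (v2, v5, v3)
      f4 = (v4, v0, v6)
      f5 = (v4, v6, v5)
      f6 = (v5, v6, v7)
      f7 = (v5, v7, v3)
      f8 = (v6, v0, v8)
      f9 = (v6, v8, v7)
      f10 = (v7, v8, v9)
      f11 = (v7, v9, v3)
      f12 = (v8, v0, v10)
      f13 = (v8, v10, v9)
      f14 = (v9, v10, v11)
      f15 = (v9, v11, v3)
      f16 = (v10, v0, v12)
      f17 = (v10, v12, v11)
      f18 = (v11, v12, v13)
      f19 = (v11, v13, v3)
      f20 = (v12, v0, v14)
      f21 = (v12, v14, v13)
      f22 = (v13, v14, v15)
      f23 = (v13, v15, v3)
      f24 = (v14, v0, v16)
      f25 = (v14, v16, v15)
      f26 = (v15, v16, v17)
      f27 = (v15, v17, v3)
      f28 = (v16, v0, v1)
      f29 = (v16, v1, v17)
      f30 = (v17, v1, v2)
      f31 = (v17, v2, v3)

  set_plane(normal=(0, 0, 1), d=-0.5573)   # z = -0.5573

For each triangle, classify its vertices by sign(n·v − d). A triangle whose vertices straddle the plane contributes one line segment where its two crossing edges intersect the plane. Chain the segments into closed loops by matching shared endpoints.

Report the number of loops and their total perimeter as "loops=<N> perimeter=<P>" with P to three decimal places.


loops=1 perimeter=5.543

Straddling triangles (8 of 32):
  (v1,v0,v4) [+-+] → (0.905336, 0, -0.5573)–(0.640211, 0.640211, -0.5573)  len=0.6929
  (v4,v0,v6) [+-+] → (0.640211, 0.640211, -0.5573)–(0, 0.905336, -0.5573)  len=0.6929
  (v6,v0,v8) [+-+] → (0, 0.905336, -0.5573)–(-0.640211, 0.640211, -0.5573)  len=0.6929
  (v8,v0,v10) [+-+] → (-0.640211, 0.640211, -0.5573)–(-0.905336, 0, -0.5573)  len=0.6929
  (v10,v0,v12) [+-+] → (-0.905336, 0, -0.5573)–(-0.640211, -0.640211, -0.5573)  len=0.6929
  (v12,v0,v14) [+-+] → (-0.640211, -0.640211, -0.5573)–(0, -0.905336, -0.5573)  len=0.6929
  (v14,v0,v16) [+-+] → (0, -0.905336, -0.5573)–(0.640211, -0.640211, -0.5573)  len=0.6929
  (v16,v0,v1) [+-+] → (0.640211, -0.640211, -0.5573)–(0.905336, 0, -0.5573)  len=0.6929

Chained into 1 loop(s):
  loop 1: 8 segments, perimeter = 5.5435
Total perimeter = 5.543


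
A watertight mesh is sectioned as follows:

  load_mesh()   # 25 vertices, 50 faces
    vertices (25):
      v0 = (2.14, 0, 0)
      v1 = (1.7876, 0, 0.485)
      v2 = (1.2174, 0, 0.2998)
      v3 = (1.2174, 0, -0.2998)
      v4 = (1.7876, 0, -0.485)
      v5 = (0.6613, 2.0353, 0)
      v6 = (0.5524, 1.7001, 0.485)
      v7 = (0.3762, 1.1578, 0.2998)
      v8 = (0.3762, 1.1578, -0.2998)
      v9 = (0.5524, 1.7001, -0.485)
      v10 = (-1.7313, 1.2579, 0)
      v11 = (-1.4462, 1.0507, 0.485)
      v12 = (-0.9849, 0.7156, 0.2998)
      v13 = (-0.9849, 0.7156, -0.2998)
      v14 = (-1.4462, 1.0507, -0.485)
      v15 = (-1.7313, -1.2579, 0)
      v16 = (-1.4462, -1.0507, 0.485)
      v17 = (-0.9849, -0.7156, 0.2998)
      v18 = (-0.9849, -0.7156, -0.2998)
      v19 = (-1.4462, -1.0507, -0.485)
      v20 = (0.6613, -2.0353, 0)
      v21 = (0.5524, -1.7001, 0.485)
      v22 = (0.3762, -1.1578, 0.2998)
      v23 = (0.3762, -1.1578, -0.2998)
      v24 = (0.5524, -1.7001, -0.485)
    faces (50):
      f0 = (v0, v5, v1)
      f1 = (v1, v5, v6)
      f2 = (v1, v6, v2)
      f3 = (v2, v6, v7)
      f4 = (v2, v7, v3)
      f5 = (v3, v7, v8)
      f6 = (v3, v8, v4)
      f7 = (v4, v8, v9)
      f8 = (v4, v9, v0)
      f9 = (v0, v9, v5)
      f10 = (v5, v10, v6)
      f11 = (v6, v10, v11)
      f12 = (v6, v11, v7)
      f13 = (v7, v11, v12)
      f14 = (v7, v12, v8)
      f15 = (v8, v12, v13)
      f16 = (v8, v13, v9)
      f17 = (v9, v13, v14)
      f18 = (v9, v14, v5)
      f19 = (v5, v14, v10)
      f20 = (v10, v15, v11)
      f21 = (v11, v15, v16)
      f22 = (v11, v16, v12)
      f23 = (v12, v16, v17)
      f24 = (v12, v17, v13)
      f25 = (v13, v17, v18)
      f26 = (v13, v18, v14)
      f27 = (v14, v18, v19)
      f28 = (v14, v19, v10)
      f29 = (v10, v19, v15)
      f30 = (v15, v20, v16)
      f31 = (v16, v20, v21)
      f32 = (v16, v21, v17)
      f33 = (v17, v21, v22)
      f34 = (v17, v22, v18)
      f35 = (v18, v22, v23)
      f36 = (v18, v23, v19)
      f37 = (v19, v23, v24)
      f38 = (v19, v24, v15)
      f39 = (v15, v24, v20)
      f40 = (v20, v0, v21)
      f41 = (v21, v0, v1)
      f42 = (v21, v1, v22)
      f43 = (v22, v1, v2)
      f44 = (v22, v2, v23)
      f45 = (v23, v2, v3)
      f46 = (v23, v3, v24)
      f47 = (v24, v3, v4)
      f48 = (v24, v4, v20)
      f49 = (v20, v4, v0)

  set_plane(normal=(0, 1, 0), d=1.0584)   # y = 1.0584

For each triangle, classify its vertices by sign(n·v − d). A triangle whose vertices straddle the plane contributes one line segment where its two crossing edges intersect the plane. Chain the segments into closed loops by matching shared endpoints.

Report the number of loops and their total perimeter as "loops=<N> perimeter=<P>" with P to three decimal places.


loops=2 perimeter=7.767

Straddling triangles (22 of 50):
  (v0,v5,v1) [-+-] → (1.37104, 1.0584, 0)–(1.2019, 1.0584, 0.23279)  len=0.2878
  (v1,v5,v6) [-++] → (1.2019, 1.0584, 0.23279)–(1.01862, 1.0584, 0.485)  len=0.3118
  (v1,v6,v2) [-+-] → (1.01862, 1.0584, 0.485)–(0.803403, 1.0584, 0.415097)  len=0.2263
  (v2,v6,v7) [-++] → (0.803403, 1.0584, 0.415097)–(0.448419, 1.0584, 0.2998)  len=0.3732
  (v2,v7,v3) [-+-] → (0.448419, 1.0584, 0.2998)–(0.448419, 1.0584, 0.248323)  len=0.0515
  (v3,v7,v8) [-++] → (0.448419, 1.0584, 0.248323)–(0.448419, 1.0584, -0.2998)  len=0.5481
  (v3,v8,v4) [-+-] → (0.448419, 1.0584, -0.2998)–(0.497372, 1.0584, -0.3157)  len=0.0515
  (v4,v8,v9) [-++] → (0.497372, 1.0584, -0.3157)–(1.01862, 1.0584, -0.485)  len=0.5481
  (v4,v9,v0) [-+-] → (1.01862, 1.0584, -0.485)–(1.15164, 1.0584, -0.301938)  len=0.2263
  (v0,v9,v5) [-++] → (1.15164, 1.0584, -0.301938)–(1.37104, 1.0584, 0)  len=0.3732
  (v6,v10,v11) [++-] → (-1.45679, 1.0584, 0.466976)–(-1.4225, 1.0584, 0.485)  len=0.0387
  (v6,v11,v7) [+-+] → (-1.4225, 1.0584, 0.485)–(-1.31518, 1.0584, 0.471685)  len=0.1081
  (v7,v11,v12) [+--] → (-1.31518, 1.0584, 0.471685)–(0.0702449, 1.0584, 0.2998)  len=1.3960
  (v7,v12,v8) [+-+] → (0.0702449, 1.0584, 0.2998)–(0.0702449, 1.0584, -0.165019)  len=0.4648
  (v8,v12,v13) [+--] → (0.0702449, 1.0584, -0.165019)–(0.0702449, 1.0584, -0.2998)  len=0.1348
  (v8,v13,v9) [+-+] → (0.0702449, 1.0584, -0.2998)–(-0.449617, 1.0584, -0.364286)  len=0.5238
  (v9,v13,v14) [+--] → (-0.449617, 1.0584, -0.364286)–(-1.4225, 1.0584, -0.485)  len=0.9803
  (v9,v14,v5) [+-+] → (-1.4225, 1.0584, -0.485)–(-1.42972, 1.0584, -0.481207)  len=0.0082
  (v5,v14,v10) [+-+] → (-1.42972, 1.0584, -0.481207)–(-1.45679, 1.0584, -0.466976)  len=0.0306
  (v10,v15,v11) [+--] → (-1.7313, 1.0584, 0)–(-1.45679, 1.0584, 0.466976)  len=0.5417
  (v14,v19,v10) [--+] → (-1.70666, 1.0584, -0.0419118)–(-1.45679, 1.0584, -0.466976)  len=0.4931
  (v10,v19,v15) [+--] → (-1.70666, 1.0584, -0.0419118)–(-1.7313, 1.0584, 0)  len=0.0486

Chained into 2 loop(s):
  loop 1: 10 segments, perimeter = 2.9977
  loop 2: 12 segments, perimeter = 4.7688
Total perimeter = 7.767


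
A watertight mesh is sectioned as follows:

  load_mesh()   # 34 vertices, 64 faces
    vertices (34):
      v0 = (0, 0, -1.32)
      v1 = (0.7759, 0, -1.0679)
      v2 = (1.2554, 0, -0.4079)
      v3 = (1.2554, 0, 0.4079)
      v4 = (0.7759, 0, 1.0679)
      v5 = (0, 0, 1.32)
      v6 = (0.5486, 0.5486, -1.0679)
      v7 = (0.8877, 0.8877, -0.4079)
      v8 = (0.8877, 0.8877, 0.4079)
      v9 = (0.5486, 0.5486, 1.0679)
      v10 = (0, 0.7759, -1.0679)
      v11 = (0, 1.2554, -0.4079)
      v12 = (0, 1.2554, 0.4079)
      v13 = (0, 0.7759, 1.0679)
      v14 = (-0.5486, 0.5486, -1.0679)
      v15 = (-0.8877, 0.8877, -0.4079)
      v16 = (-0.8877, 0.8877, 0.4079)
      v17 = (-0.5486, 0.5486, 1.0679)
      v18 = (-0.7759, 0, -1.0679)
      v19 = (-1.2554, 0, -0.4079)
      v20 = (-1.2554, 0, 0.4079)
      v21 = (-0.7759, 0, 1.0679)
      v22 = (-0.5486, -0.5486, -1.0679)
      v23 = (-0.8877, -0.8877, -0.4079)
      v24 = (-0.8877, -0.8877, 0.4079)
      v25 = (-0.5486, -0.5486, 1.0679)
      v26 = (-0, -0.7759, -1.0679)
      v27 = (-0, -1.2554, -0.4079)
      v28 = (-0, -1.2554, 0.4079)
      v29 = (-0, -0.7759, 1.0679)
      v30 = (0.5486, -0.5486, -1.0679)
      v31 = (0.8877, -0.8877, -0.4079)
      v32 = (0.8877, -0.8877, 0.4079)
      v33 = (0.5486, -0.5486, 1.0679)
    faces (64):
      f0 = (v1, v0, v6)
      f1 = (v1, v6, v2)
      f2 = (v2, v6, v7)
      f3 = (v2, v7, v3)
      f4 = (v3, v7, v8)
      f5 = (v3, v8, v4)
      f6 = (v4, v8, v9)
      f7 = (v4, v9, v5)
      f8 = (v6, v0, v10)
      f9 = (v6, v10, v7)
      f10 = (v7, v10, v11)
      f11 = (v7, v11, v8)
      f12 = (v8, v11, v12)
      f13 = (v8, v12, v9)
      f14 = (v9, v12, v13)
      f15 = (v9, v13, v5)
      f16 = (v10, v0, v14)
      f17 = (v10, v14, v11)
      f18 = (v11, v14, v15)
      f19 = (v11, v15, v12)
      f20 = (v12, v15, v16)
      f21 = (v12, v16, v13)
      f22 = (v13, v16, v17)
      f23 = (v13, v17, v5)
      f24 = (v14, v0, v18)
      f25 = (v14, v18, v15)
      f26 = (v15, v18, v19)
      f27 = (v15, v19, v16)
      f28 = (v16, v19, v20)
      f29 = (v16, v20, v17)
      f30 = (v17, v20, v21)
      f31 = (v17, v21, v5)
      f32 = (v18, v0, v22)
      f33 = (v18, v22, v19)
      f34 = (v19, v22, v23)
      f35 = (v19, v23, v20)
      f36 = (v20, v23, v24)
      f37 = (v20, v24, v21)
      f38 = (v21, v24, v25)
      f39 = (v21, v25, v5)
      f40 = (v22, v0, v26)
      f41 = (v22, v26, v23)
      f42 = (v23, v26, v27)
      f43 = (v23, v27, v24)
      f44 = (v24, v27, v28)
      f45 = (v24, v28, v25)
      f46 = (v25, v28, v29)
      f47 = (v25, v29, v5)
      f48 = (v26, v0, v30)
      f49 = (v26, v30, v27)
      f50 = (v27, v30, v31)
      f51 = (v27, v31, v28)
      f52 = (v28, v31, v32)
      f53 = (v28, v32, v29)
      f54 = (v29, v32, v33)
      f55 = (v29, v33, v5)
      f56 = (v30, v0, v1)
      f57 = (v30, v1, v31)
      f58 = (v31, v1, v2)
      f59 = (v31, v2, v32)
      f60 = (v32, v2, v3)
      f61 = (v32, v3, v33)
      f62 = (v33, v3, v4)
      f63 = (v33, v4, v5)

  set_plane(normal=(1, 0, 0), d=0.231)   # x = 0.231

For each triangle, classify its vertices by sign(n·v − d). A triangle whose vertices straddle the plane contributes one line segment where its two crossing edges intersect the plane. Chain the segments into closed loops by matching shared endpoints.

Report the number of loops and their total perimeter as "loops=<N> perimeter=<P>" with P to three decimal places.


Straddling triangles (20 of 64):
  (v1,v0,v6) [+-+] → (0.231, 0, -1.24495)–(0.231, 0.231, -1.21385)  len=0.2331
  (v4,v9,v5) [++-] → (0.231, 0.231, 1.21385)–(0.231, 0, 1.24495)  len=0.2331
  (v6,v0,v10) [+--] → (0.231, 0.231, -1.21385)–(0.231, 0.68019, -1.0679)  len=0.4723
  (v6,v10,v7) [+-+] → (0.231, 0.68019, -1.0679)–(0.231, 0.804993, -0.896153)  len=0.2123
  (v7,v10,v11) [+--] → (0.231, 0.804993, -0.896153)–(0.231, 1.15972, -0.4079)  len=0.6035
  (v7,v11,v8) [+-+] → (0.231, 1.15972, -0.4079)–(0.231, 1.15972, -0.19561)  len=0.2123
  (v8,v11,v12) [+--] → (0.231, 1.15972, -0.19561)–(0.231, 1.15972, 0.4079)  len=0.6035
  (v8,v12,v9) [+-+] → (0.231, 1.15972, 0.4079)–(0.231, 0.957786, 0.685807)  len=0.3435
  (v9,v12,v13) [+--] → (0.231, 0.957786, 0.685807)–(0.231, 0.68019, 1.0679)  len=0.4723
  (v9,v13,v5) [+--] → (0.231, 0.68019, 1.0679)–(0.231, 0.231, 1.21385)  len=0.4723
  (v26,v0,v30) [--+] → (0.231, -0.231, -1.21385)–(0.231, -0.68019, -1.0679)  len=0.4723
  (v26,v30,v27) [-+-] → (0.231, -0.68019, -1.0679)–(0.231, -0.957786, -0.685807)  len=0.4723
  (v27,v30,v31) [-++] → (0.231, -0.957786, -0.685807)–(0.231, -1.15972, -0.4079)  len=0.3435
  (v27,v31,v28) [-+-] → (0.231, -1.15972, -0.4079)–(0.231, -1.15972, 0.19561)  len=0.6035
  (v28,v31,v32) [-++] → (0.231, -1.15972, 0.19561)–(0.231, -1.15972, 0.4079)  len=0.2123
  (v28,v32,v29) [-+-] → (0.231, -1.15972, 0.4079)–(0.231, -0.804993, 0.896153)  len=0.6035
  (v29,v32,v33) [-++] → (0.231, -0.804993, 0.896153)–(0.231, -0.68019, 1.0679)  len=0.2123
  (v29,v33,v5) [-+-] → (0.231, -0.68019, 1.0679)–(0.231, -0.231, 1.21385)  len=0.4723
  (v30,v0,v1) [+-+] → (0.231, -0.231, -1.21385)–(0.231, 0, -1.24495)  len=0.2331
  (v33,v4,v5) [++-] → (0.231, 0, 1.24495)–(0.231, -0.231, 1.21385)  len=0.2331

Chained into 1 loop(s):
  loop 1: 20 segments, perimeter = 7.7164
Total perimeter = 7.716

loops=1 perimeter=7.716


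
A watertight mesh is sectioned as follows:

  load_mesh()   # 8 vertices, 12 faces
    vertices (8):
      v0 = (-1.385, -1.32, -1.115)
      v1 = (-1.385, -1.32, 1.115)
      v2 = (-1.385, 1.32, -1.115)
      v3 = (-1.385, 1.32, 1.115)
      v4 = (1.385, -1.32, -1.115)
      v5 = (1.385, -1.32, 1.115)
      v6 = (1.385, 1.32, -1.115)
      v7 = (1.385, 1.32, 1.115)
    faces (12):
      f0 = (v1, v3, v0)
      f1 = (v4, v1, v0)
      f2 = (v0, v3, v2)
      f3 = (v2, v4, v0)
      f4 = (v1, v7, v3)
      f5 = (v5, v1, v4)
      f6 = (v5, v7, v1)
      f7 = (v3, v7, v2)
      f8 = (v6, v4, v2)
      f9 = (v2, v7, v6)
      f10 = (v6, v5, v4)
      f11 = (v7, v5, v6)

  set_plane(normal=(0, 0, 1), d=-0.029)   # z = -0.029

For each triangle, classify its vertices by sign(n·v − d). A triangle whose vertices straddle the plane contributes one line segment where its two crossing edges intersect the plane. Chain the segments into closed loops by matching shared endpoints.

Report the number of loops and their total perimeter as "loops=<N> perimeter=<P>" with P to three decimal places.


Straddling triangles (8 of 12):
  (v1,v3,v0) [++-] → (-1.385, -0.0343318, -0.029)–(-1.385, -1.32, -0.029)  len=1.2857
  (v4,v1,v0) [-+-] → (0.0360224, -1.32, -0.029)–(-1.385, -1.32, -0.029)  len=1.4210
  (v0,v3,v2) [-+-] → (-1.385, -0.0343318, -0.029)–(-1.385, 1.32, -0.029)  len=1.3543
  (v5,v1,v4) [++-] → (0.0360224, -1.32, -0.029)–(1.385, -1.32, -0.029)  len=1.3490
  (v3,v7,v2) [++-] → (-0.0360224, 1.32, -0.029)–(-1.385, 1.32, -0.029)  len=1.3490
  (v2,v7,v6) [-+-] → (-0.0360224, 1.32, -0.029)–(1.385, 1.32, -0.029)  len=1.4210
  (v6,v5,v4) [-+-] → (1.385, 0.0343318, -0.029)–(1.385, -1.32, -0.029)  len=1.3543
  (v7,v5,v6) [++-] → (1.385, 0.0343318, -0.029)–(1.385, 1.32, -0.029)  len=1.2857

Chained into 1 loop(s):
  loop 1: 8 segments, perimeter = 10.8200
Total perimeter = 10.820

loops=1 perimeter=10.820


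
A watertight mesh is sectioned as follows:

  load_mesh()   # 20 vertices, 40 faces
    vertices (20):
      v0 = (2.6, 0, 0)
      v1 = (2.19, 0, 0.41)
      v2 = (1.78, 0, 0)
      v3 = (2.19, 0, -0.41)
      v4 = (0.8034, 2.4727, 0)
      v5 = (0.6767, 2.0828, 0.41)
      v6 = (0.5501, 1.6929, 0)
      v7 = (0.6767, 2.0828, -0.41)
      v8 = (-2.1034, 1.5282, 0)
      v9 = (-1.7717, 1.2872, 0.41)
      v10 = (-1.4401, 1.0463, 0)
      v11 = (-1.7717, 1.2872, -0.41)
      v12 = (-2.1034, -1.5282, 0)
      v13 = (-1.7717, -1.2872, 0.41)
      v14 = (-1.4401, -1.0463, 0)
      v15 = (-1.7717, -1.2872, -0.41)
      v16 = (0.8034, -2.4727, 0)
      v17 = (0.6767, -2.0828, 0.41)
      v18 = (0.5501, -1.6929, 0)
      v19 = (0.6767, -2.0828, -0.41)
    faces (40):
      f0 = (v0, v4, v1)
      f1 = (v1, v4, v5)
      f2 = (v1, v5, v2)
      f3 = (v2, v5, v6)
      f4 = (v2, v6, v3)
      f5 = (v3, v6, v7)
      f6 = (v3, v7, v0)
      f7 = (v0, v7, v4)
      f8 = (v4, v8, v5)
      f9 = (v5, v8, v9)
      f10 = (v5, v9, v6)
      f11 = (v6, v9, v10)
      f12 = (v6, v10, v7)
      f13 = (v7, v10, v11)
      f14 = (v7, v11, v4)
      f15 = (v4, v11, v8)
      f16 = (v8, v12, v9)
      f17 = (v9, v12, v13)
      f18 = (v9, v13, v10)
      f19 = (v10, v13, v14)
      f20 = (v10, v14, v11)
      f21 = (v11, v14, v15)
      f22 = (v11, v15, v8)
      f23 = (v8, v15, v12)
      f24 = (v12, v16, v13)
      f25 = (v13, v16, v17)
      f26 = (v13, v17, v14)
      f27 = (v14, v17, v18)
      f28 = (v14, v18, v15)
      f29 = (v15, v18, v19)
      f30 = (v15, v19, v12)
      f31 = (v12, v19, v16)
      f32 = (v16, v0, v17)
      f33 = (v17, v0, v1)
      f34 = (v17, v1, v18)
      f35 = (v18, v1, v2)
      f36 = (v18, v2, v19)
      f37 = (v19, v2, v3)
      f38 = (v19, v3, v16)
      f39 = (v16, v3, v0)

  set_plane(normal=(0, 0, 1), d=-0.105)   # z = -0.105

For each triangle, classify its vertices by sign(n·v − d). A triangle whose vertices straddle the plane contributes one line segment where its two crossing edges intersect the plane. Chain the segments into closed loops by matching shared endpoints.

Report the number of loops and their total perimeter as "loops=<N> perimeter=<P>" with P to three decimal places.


Straddling triangles (20 of 40):
  (v2,v6,v3) [++-] → (0.970074, 1.25935, -0.105)–(1.885, 0, -0.105)  len=1.5566
  (v3,v6,v7) [-+-] → (0.970074, 1.25935, -0.105)–(0.582522, 1.79275, -0.105)  len=0.6593
  (v3,v7,v0) [--+] → (2.10745, 0.5334, -0.105)–(2.495, 0, -0.105)  len=0.6593
  (v0,v7,v4) [+-+] → (2.10745, 0.5334, -0.105)–(0.770952, 2.37285, -0.105)  len=2.2737
  (v6,v10,v7) [++-] → (-0.897993, 1.31175, -0.105)–(0.582522, 1.79275, -0.105)  len=1.5567
  (v7,v10,v11) [-+-] → (-0.897993, 1.31175, -0.105)–(-1.52502, 1.10799, -0.105)  len=0.6593
  (v7,v11,v4) [--+] → (0.143923, 2.1691, -0.105)–(0.770952, 2.37285, -0.105)  len=0.6593
  (v4,v11,v8) [+-+] → (0.143923, 2.1691, -0.105)–(-2.01845, 1.46648, -0.105)  len=2.2737
  (v10,v14,v11) [++-] → (-1.52502, -0.448696, -0.105)–(-1.52502, 1.10799, -0.105)  len=1.5567
  (v11,v14,v15) [-+-] → (-1.52502, -0.448696, -0.105)–(-1.52502, -1.10799, -0.105)  len=0.6593
  (v11,v15,v8) [--+] → (-2.01845, 0.807183, -0.105)–(-2.01845, 1.46648, -0.105)  len=0.6593
  (v8,v15,v12) [+-+] → (-2.01845, 0.807183, -0.105)–(-2.01845, -1.46648, -0.105)  len=2.2737
  (v14,v18,v15) [++-] → (-0.0445073, -1.589, -0.105)–(-1.52502, -1.10799, -0.105)  len=1.5567
  (v15,v18,v19) [-+-] → (-0.0445073, -1.589, -0.105)–(0.582522, -1.79275, -0.105)  len=0.6593
  (v15,v19,v12) [--+] → (-1.39142, -1.67023, -0.105)–(-2.01845, -1.46648, -0.105)  len=0.6593
  (v12,v19,v16) [+-+] → (-1.39142, -1.67023, -0.105)–(0.770952, -2.37285, -0.105)  len=2.2737
  (v18,v2,v19) [++-] → (1.49745, -0.5334, -0.105)–(0.582522, -1.79275, -0.105)  len=1.5566
  (v19,v2,v3) [-+-] → (1.49745, -0.5334, -0.105)–(1.885, 0, -0.105)  len=0.6593
  (v19,v3,v16) [--+] → (1.1585, -1.83945, -0.105)–(0.770952, -2.37285, -0.105)  len=0.6593
  (v16,v3,v0) [+-+] → (1.1585, -1.83945, -0.105)–(2.495, 0, -0.105)  len=2.2737

Chained into 2 loop(s):
  loop 1: 10 segments, perimeter = 11.0799
  loop 2: 10 segments, perimeter = 14.6650
Total perimeter = 25.745

loops=2 perimeter=25.745


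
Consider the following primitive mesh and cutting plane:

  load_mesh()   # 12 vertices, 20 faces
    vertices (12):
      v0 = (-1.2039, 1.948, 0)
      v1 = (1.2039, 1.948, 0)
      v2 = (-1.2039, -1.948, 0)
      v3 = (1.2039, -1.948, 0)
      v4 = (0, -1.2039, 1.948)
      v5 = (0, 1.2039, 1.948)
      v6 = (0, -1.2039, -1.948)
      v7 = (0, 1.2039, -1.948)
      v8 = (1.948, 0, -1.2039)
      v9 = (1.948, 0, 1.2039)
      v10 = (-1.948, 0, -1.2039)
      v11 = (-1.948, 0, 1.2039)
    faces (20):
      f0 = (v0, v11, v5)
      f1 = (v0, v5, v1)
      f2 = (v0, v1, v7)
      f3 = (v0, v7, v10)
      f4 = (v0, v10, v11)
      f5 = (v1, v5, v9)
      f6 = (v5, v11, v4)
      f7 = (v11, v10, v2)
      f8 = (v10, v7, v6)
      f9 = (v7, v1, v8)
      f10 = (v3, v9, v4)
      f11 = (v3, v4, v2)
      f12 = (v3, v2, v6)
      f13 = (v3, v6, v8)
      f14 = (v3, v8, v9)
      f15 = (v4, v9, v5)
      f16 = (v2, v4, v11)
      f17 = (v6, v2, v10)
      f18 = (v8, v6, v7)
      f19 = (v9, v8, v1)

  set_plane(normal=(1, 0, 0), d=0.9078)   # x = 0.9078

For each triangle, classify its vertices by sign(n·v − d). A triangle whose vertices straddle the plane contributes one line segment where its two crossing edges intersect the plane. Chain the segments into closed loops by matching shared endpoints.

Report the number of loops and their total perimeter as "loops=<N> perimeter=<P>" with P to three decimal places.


loops=1 perimeter=10.971

Straddling triangles (10 of 20):
  (v0,v5,v1) [--+] → (0.9078, 1.76499, 0.479112)–(0.9078, 1.948, 0)  len=0.5129
  (v0,v1,v7) [-+-] → (0.9078, 1.948, 0)–(0.9078, 1.76499, -0.479112)  len=0.5129
  (v1,v5,v9) [+-+] → (0.9078, 1.76499, 0.479112)–(0.9078, 0.642863, 1.60124)  len=1.5869
  (v7,v1,v8) [-++] → (0.9078, 1.76499, -0.479112)–(0.9078, 0.642863, -1.60124)  len=1.5869
  (v3,v9,v4) [++-] → (0.9078, -0.642863, 1.60124)–(0.9078, -1.76499, 0.479112)  len=1.5869
  (v3,v4,v2) [+--] → (0.9078, -1.76499, 0.479112)–(0.9078, -1.948, 0)  len=0.5129
  (v3,v2,v6) [+--] → (0.9078, -1.948, 0)–(0.9078, -1.76499, -0.479112)  len=0.5129
  (v3,v6,v8) [+-+] → (0.9078, -1.76499, -0.479112)–(0.9078, -0.642863, -1.60124)  len=1.5869
  (v4,v9,v5) [-+-] → (0.9078, -0.642863, 1.60124)–(0.9078, 0.642863, 1.60124)  len=1.2857
  (v8,v6,v7) [+--] → (0.9078, -0.642863, -1.60124)–(0.9078, 0.642863, -1.60124)  len=1.2857

Chained into 1 loop(s):
  loop 1: 10 segments, perimeter = 10.9707
Total perimeter = 10.971


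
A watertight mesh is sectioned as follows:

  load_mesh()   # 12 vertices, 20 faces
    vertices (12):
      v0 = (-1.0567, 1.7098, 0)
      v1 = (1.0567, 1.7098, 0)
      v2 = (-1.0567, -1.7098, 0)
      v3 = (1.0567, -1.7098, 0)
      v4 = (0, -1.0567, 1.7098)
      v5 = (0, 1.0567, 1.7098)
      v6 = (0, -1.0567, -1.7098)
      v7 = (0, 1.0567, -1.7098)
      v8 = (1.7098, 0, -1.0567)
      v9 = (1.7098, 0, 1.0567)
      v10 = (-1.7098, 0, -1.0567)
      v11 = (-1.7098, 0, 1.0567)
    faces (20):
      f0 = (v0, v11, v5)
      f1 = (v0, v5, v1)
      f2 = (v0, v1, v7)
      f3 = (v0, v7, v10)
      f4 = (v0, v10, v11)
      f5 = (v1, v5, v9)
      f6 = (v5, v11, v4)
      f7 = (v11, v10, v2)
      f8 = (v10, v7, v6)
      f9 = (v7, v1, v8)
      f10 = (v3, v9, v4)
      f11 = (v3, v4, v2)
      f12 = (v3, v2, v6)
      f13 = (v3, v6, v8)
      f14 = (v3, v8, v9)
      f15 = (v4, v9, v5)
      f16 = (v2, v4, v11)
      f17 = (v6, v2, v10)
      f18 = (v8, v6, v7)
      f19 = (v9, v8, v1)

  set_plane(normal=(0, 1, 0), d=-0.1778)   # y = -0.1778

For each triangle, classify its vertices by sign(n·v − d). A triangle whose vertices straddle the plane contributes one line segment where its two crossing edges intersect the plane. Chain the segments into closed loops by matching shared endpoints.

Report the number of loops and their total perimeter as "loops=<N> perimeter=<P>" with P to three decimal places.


Straddling triangles (10 of 20):
  (v5,v11,v4) [++-] → (-1.42211, -0.1778, 1.16659)–(0, -0.1778, 1.7098)  len=1.5223
  (v11,v10,v2) [++-] → (-1.64188, -0.1778, -0.946815)–(-1.64188, -0.1778, 0.946815)  len=1.8936
  (v10,v7,v6) [++-] → (0, -0.1778, -1.7098)–(-1.42211, -0.1778, -1.16659)  len=1.5223
  (v3,v9,v4) [-+-] → (1.64188, -0.1778, 0.946815)–(1.42211, -0.1778, 1.16659)  len=0.3108
  (v3,v6,v8) [--+] → (1.42211, -0.1778, -1.16659)–(1.64188, -0.1778, -0.946815)  len=0.3108
  (v3,v8,v9) [-++] → (1.64188, -0.1778, -0.946815)–(1.64188, -0.1778, 0.946815)  len=1.8936
  (v4,v9,v5) [-++] → (1.42211, -0.1778, 1.16659)–(0, -0.1778, 1.7098)  len=1.5223
  (v2,v4,v11) [--+] → (-1.42211, -0.1778, 1.16659)–(-1.64188, -0.1778, 0.946815)  len=0.3108
  (v6,v2,v10) [--+] → (-1.64188, -0.1778, -0.946815)–(-1.42211, -0.1778, -1.16659)  len=0.3108
  (v8,v6,v7) [+-+] → (1.42211, -0.1778, -1.16659)–(0, -0.1778, -1.7098)  len=1.5223

Chained into 1 loop(s):
  loop 1: 10 segments, perimeter = 11.1198
Total perimeter = 11.120

loops=1 perimeter=11.120


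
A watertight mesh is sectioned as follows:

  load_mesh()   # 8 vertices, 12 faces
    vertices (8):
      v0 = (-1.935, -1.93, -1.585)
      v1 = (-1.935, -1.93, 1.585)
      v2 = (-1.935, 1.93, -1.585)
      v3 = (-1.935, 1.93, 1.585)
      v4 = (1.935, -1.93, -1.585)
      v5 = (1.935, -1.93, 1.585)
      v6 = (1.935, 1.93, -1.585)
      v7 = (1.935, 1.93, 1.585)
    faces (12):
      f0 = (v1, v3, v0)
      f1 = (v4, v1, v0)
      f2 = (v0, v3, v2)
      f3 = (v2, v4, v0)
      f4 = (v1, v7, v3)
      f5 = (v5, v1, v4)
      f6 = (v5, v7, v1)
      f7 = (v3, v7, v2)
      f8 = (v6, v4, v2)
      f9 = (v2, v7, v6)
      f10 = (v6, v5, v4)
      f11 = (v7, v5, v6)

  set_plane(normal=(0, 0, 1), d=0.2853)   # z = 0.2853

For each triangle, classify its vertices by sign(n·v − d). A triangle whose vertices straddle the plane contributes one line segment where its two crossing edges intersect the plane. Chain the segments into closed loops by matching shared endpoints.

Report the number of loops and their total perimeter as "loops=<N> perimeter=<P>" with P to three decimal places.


loops=1 perimeter=15.460

Straddling triangles (8 of 12):
  (v1,v3,v0) [++-] → (-1.935, 0.3474, 0.2853)–(-1.935, -1.93, 0.2853)  len=2.2774
  (v4,v1,v0) [-+-] → (-0.3483, -1.93, 0.2853)–(-1.935, -1.93, 0.2853)  len=1.5867
  (v0,v3,v2) [-+-] → (-1.935, 0.3474, 0.2853)–(-1.935, 1.93, 0.2853)  len=1.5826
  (v5,v1,v4) [++-] → (-0.3483, -1.93, 0.2853)–(1.935, -1.93, 0.2853)  len=2.2833
  (v3,v7,v2) [++-] → (0.3483, 1.93, 0.2853)–(-1.935, 1.93, 0.2853)  len=2.2833
  (v2,v7,v6) [-+-] → (0.3483, 1.93, 0.2853)–(1.935, 1.93, 0.2853)  len=1.5867
  (v6,v5,v4) [-+-] → (1.935, -0.3474, 0.2853)–(1.935, -1.93, 0.2853)  len=1.5826
  (v7,v5,v6) [++-] → (1.935, -0.3474, 0.2853)–(1.935, 1.93, 0.2853)  len=2.2774

Chained into 1 loop(s):
  loop 1: 8 segments, perimeter = 15.4600
Total perimeter = 15.460


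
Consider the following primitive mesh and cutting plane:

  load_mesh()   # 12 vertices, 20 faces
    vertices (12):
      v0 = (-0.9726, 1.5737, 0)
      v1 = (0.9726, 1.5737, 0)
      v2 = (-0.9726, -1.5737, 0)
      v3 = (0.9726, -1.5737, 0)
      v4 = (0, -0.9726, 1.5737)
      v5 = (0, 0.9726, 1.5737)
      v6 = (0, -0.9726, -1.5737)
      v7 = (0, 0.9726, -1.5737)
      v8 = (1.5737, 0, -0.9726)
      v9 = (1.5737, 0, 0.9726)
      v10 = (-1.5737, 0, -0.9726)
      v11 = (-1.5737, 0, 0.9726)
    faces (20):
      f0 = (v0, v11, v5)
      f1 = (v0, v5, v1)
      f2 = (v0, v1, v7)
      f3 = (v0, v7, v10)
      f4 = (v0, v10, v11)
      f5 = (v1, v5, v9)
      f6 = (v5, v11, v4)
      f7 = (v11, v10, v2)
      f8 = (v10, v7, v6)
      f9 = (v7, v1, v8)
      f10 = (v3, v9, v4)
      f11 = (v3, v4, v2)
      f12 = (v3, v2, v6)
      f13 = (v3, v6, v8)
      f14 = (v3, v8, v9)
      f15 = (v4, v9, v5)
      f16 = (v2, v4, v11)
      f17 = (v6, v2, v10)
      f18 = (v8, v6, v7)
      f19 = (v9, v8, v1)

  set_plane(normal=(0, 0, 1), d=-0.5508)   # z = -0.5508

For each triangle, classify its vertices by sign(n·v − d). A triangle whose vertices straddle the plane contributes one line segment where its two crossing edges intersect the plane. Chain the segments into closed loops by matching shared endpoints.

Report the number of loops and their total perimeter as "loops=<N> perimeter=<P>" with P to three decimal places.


Straddling triangles (10 of 20):
  (v0,v1,v7) [++-] → (0.632187, 1.36331, -0.5508)–(-0.632187, 1.36331, -0.5508)  len=1.2644
  (v0,v7,v10) [+--] → (-0.632187, 1.36331, -0.5508)–(-1.31301, 0.682487, -0.5508)  len=0.9628
  (v0,v10,v11) [+-+] → (-1.31301, 0.682487, -0.5508)–(-1.5737, 0, -0.5508)  len=0.7306
  (v11,v10,v2) [+-+] → (-1.5737, 0, -0.5508)–(-1.31301, -0.682487, -0.5508)  len=0.7306
  (v7,v1,v8) [-+-] → (0.632187, 1.36331, -0.5508)–(1.31301, 0.682487, -0.5508)  len=0.9628
  (v3,v2,v6) [++-] → (-0.632187, -1.36331, -0.5508)–(0.632187, -1.36331, -0.5508)  len=1.2644
  (v3,v6,v8) [+--] → (0.632187, -1.36331, -0.5508)–(1.31301, -0.682487, -0.5508)  len=0.9628
  (v3,v8,v9) [+-+] → (1.31301, -0.682487, -0.5508)–(1.5737, 0, -0.5508)  len=0.7306
  (v6,v2,v10) [-+-] → (-0.632187, -1.36331, -0.5508)–(-1.31301, -0.682487, -0.5508)  len=0.9628
  (v9,v8,v1) [+-+] → (1.5737, 0, -0.5508)–(1.31301, 0.682487, -0.5508)  len=0.7306

Chained into 1 loop(s):
  loop 1: 10 segments, perimeter = 9.3024
Total perimeter = 9.302

loops=1 perimeter=9.302


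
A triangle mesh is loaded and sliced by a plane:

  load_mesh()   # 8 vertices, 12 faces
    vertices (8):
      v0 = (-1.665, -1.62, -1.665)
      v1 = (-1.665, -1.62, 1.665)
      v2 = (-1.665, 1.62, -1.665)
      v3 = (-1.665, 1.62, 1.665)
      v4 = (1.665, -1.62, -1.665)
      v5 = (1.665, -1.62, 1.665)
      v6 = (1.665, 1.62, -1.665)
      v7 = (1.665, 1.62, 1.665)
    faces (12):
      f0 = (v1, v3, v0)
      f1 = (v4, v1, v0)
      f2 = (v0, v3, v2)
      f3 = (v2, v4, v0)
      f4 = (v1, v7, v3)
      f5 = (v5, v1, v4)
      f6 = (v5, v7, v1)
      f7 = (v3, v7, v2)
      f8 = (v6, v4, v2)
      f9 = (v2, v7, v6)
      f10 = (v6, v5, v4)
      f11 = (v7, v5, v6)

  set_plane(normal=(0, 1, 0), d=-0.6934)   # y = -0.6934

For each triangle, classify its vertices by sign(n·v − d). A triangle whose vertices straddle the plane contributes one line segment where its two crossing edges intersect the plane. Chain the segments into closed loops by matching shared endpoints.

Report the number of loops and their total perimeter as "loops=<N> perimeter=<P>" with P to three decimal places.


Straddling triangles (8 of 12):
  (v1,v3,v0) [-+-] → (-1.665, -0.6934, 1.665)–(-1.665, -0.6934, -0.712661)  len=2.3777
  (v0,v3,v2) [-++] → (-1.665, -0.6934, -0.712661)–(-1.665, -0.6934, -1.665)  len=0.9523
  (v2,v4,v0) [+--] → (0.712661, -0.6934, -1.665)–(-1.665, -0.6934, -1.665)  len=2.3777
  (v1,v7,v3) [-++] → (-0.712661, -0.6934, 1.665)–(-1.665, -0.6934, 1.665)  len=0.9523
  (v5,v7,v1) [-+-] → (1.665, -0.6934, 1.665)–(-0.712661, -0.6934, 1.665)  len=2.3777
  (v6,v4,v2) [+-+] → (1.665, -0.6934, -1.665)–(0.712661, -0.6934, -1.665)  len=0.9523
  (v6,v5,v4) [+--] → (1.665, -0.6934, 0.712661)–(1.665, -0.6934, -1.665)  len=2.3777
  (v7,v5,v6) [+-+] → (1.665, -0.6934, 1.665)–(1.665, -0.6934, 0.712661)  len=0.9523

Chained into 1 loop(s):
  loop 1: 8 segments, perimeter = 13.3200
Total perimeter = 13.320

loops=1 perimeter=13.320


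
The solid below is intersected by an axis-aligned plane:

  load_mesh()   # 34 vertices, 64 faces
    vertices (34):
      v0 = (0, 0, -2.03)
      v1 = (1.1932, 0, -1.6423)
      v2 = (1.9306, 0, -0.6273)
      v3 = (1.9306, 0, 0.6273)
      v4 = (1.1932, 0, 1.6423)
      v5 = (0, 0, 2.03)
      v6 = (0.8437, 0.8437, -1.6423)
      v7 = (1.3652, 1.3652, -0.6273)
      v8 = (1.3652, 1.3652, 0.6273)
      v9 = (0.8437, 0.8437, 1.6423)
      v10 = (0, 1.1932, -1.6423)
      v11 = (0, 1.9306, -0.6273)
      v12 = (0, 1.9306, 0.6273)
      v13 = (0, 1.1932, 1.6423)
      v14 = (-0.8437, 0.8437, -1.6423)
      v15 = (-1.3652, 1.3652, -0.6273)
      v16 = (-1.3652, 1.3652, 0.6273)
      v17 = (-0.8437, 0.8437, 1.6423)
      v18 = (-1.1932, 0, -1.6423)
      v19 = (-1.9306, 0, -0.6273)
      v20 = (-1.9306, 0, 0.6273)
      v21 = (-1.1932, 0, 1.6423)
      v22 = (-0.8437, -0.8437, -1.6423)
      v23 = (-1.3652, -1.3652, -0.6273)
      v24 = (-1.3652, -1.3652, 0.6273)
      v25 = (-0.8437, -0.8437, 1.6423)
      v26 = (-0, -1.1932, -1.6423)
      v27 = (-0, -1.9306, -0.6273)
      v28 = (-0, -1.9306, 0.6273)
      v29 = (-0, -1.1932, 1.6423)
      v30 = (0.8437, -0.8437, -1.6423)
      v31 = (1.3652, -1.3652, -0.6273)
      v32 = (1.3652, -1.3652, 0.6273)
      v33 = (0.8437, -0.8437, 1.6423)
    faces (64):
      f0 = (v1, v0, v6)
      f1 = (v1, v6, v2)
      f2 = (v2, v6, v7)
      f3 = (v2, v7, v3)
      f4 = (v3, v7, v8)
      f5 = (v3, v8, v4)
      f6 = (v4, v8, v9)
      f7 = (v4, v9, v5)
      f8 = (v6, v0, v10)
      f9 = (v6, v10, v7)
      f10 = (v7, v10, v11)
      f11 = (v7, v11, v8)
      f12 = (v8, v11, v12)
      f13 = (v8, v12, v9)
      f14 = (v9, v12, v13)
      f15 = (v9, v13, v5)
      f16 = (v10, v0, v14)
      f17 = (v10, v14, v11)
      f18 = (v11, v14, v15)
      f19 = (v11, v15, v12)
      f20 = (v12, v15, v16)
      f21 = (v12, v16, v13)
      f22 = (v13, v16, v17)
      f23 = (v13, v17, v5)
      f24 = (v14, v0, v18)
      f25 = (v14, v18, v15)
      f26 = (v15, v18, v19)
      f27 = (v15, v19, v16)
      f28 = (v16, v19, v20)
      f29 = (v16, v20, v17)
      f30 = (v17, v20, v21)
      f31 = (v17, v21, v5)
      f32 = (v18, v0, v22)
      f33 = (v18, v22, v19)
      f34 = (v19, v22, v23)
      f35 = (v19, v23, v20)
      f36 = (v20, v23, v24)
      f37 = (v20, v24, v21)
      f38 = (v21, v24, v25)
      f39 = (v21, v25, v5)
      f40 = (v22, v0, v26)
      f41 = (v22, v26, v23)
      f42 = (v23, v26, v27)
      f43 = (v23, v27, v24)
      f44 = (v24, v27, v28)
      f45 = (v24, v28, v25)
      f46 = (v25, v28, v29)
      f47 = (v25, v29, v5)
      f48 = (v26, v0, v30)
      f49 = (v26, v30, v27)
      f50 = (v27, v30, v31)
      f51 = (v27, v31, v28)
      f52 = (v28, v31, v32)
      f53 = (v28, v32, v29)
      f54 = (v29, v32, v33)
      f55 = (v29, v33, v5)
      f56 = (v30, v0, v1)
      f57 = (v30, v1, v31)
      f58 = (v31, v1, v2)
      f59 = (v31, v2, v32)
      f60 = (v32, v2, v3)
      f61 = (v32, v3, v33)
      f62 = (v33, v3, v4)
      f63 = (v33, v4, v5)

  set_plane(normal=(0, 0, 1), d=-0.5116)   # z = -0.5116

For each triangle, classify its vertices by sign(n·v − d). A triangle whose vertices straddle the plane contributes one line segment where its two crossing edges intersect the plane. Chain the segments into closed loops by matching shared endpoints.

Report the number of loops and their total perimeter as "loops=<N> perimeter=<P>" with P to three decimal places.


loops=1 perimeter=11.821

Straddling triangles (16 of 64):
  (v2,v7,v3) [--+] → (1.41734, 1.2393, -0.5116)–(1.9306, 0, -0.5116)  len=1.3414
  (v3,v7,v8) [+-+] → (1.41734, 1.2393, -0.5116)–(1.3652, 1.3652, -0.5116)  len=0.1363
  (v7,v11,v8) [--+] → (0.1259, 1.87846, -0.5116)–(1.3652, 1.3652, -0.5116)  len=1.3414
  (v8,v11,v12) [+-+] → (0.1259, 1.87846, -0.5116)–(0, 1.9306, -0.5116)  len=0.1363
  (v11,v15,v12) [--+] → (-1.2393, 1.41734, -0.5116)–(0, 1.9306, -0.5116)  len=1.3414
  (v12,v15,v16) [+-+] → (-1.2393, 1.41734, -0.5116)–(-1.3652, 1.3652, -0.5116)  len=0.1363
  (v15,v19,v16) [--+] → (-1.87846, 0.1259, -0.5116)–(-1.3652, 1.3652, -0.5116)  len=1.3414
  (v16,v19,v20) [+-+] → (-1.87846, 0.1259, -0.5116)–(-1.9306, 0, -0.5116)  len=0.1363
  (v19,v23,v20) [--+] → (-1.41734, -1.2393, -0.5116)–(-1.9306, 0, -0.5116)  len=1.3414
  (v20,v23,v24) [+-+] → (-1.41734, -1.2393, -0.5116)–(-1.3652, -1.3652, -0.5116)  len=0.1363
  (v23,v27,v24) [--+] → (-0.1259, -1.87846, -0.5116)–(-1.3652, -1.3652, -0.5116)  len=1.3414
  (v24,v27,v28) [+-+] → (-0.1259, -1.87846, -0.5116)–(0, -1.9306, -0.5116)  len=0.1363
  (v27,v31,v28) [--+] → (1.2393, -1.41734, -0.5116)–(0, -1.9306, -0.5116)  len=1.3414
  (v28,v31,v32) [+-+] → (1.2393, -1.41734, -0.5116)–(1.3652, -1.3652, -0.5116)  len=0.1363
  (v31,v2,v32) [--+] → (1.87846, -0.1259, -0.5116)–(1.3652, -1.3652, -0.5116)  len=1.3414
  (v32,v2,v3) [+-+] → (1.87846, -0.1259, -0.5116)–(1.9306, 0, -0.5116)  len=0.1363

Chained into 1 loop(s):
  loop 1: 16 segments, perimeter = 11.8212
Total perimeter = 11.821


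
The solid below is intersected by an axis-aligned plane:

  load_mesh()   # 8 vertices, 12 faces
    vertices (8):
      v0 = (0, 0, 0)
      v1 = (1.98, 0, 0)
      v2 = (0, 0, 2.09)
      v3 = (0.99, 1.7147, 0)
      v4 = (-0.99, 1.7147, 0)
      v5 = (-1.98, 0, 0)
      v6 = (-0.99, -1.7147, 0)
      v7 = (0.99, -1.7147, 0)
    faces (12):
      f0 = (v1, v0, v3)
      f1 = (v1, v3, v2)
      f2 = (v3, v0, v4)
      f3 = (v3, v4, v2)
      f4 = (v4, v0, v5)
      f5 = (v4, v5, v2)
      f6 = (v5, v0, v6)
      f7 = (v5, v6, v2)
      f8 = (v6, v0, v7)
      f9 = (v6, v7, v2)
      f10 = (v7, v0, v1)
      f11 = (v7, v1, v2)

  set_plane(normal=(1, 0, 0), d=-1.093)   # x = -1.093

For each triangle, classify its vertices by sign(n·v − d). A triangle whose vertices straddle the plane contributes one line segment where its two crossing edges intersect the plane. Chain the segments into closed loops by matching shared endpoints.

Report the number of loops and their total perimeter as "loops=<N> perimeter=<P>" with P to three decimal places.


Straddling triangles (4 of 12):
  (v4,v0,v5) [++-] → (-1.093, 0, 0)–(-1.093, 1.5363, 0)  len=1.5363
  (v4,v5,v2) [+-+] → (-1.093, 1.5363, 0)–(-1.093, 0, 0.936278)  len=1.7991
  (v5,v0,v6) [-++] → (-1.093, 0, 0)–(-1.093, -1.5363, 0)  len=1.5363
  (v5,v6,v2) [-++] → (-1.093, -1.5363, 0)–(-1.093, 0, 0.936278)  len=1.7991

Chained into 1 loop(s):
  loop 1: 4 segments, perimeter = 6.6708
Total perimeter = 6.671

loops=1 perimeter=6.671


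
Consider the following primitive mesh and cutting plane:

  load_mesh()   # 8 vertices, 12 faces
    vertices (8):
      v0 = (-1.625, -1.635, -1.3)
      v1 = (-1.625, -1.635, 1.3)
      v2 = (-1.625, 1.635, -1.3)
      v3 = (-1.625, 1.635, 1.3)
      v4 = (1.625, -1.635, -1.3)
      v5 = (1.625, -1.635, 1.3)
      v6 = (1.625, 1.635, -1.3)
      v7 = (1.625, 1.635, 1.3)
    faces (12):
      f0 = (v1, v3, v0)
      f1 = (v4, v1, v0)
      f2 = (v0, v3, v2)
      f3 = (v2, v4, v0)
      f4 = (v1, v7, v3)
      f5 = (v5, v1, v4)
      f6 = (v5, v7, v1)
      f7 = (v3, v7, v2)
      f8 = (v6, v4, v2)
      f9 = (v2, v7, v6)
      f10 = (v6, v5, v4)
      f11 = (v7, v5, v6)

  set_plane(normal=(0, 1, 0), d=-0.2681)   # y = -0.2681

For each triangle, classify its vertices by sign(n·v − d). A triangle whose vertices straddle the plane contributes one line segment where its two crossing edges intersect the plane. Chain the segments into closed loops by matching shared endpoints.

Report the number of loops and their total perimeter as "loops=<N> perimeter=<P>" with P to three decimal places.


loops=1 perimeter=11.700

Straddling triangles (8 of 12):
  (v1,v3,v0) [-+-] → (-1.625, -0.2681, 1.3)–(-1.625, -0.2681, -0.213168)  len=1.5132
  (v0,v3,v2) [-++] → (-1.625, -0.2681, -0.213168)–(-1.625, -0.2681, -1.3)  len=1.0868
  (v2,v4,v0) [+--] → (0.26646, -0.2681, -1.3)–(-1.625, -0.2681, -1.3)  len=1.8915
  (v1,v7,v3) [-++] → (-0.26646, -0.2681, 1.3)–(-1.625, -0.2681, 1.3)  len=1.3585
  (v5,v7,v1) [-+-] → (1.625, -0.2681, 1.3)–(-0.26646, -0.2681, 1.3)  len=1.8915
  (v6,v4,v2) [+-+] → (1.625, -0.2681, -1.3)–(0.26646, -0.2681, -1.3)  len=1.3585
  (v6,v5,v4) [+--] → (1.625, -0.2681, 0.213168)–(1.625, -0.2681, -1.3)  len=1.5132
  (v7,v5,v6) [+-+] → (1.625, -0.2681, 1.3)–(1.625, -0.2681, 0.213168)  len=1.0868

Chained into 1 loop(s):
  loop 1: 8 segments, perimeter = 11.7000
Total perimeter = 11.700


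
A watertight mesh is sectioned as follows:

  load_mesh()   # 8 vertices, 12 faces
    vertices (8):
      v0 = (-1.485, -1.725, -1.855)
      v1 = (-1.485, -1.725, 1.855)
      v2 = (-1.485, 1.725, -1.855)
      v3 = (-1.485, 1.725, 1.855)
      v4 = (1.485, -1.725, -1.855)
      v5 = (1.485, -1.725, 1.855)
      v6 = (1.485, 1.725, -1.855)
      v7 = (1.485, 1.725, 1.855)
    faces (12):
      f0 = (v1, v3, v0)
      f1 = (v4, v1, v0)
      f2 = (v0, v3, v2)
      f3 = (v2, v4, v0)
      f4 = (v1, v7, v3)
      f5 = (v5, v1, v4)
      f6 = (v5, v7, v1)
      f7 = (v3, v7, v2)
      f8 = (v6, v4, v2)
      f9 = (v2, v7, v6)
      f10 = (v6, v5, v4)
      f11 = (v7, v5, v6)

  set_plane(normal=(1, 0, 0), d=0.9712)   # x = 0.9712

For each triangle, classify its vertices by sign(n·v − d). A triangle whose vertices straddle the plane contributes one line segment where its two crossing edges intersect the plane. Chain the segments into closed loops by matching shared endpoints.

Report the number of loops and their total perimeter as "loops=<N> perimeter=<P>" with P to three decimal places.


loops=1 perimeter=14.320

Straddling triangles (8 of 12):
  (v4,v1,v0) [+--] → (0.9712, -1.725, -1.21318)–(0.9712, -1.725, -1.855)  len=0.6418
  (v2,v4,v0) [-+-] → (0.9712, -1.12816, -1.855)–(0.9712, -1.725, -1.855)  len=0.5968
  (v1,v7,v3) [-+-] → (0.9712, 1.12816, 1.855)–(0.9712, 1.725, 1.855)  len=0.5968
  (v5,v1,v4) [+-+] → (0.9712, -1.725, 1.855)–(0.9712, -1.725, -1.21318)  len=3.0682
  (v5,v7,v1) [++-] → (0.9712, 1.12816, 1.855)–(0.9712, -1.725, 1.855)  len=2.8532
  (v3,v7,v2) [-+-] → (0.9712, 1.725, 1.855)–(0.9712, 1.725, 1.21318)  len=0.6418
  (v6,v4,v2) [++-] → (0.9712, -1.12816, -1.855)–(0.9712, 1.725, -1.855)  len=2.8532
  (v2,v7,v6) [-++] → (0.9712, 1.725, 1.21318)–(0.9712, 1.725, -1.855)  len=3.0682

Chained into 1 loop(s):
  loop 1: 8 segments, perimeter = 14.3200
Total perimeter = 14.320
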